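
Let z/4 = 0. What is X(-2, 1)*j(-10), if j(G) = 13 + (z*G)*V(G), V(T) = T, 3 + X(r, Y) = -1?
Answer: -52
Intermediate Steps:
z = 0 (z = 4*0 = 0)
X(r, Y) = -4 (X(r, Y) = -3 - 1 = -4)
j(G) = 13 (j(G) = 13 + (0*G)*G = 13 + 0*G = 13 + 0 = 13)
X(-2, 1)*j(-10) = -4*13 = -52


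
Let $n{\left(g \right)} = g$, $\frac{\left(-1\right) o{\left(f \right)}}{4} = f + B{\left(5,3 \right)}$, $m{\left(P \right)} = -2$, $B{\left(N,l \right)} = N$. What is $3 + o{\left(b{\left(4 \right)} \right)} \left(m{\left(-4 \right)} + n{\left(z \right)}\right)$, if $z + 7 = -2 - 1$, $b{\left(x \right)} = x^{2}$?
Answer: $1011$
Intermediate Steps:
$o{\left(f \right)} = -20 - 4 f$ ($o{\left(f \right)} = - 4 \left(f + 5\right) = - 4 \left(5 + f\right) = -20 - 4 f$)
$z = -10$ ($z = -7 - 3 = -10$)
$3 + o{\left(b{\left(4 \right)} \right)} \left(m{\left(-4 \right)} + n{\left(z \right)}\right) = 3 + \left(-20 - 4 \cdot 4^{2}\right) \left(-2 - 10\right) = 3 + \left(-20 - 64\right) \left(-12\right) = 3 - -1008 = 3 + 1008 = 1011$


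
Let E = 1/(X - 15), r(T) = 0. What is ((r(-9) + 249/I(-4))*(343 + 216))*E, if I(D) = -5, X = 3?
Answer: 46397/20 ≈ 2319.9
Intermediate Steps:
E = -1/12 (E = 1/(3 - 15) = 1/(-12) = -1/12 ≈ -0.083333)
((r(-9) + 249/I(-4))*(343 + 216))*E = ((0 + 249/(-5))*(343 + 216))*(-1/12) = ((0 + 249*(-1/5))*559)*(-1/12) = ((0 - 249/5)*559)*(-1/12) = -249/5*559*(-1/12) = -139191/5*(-1/12) = 46397/20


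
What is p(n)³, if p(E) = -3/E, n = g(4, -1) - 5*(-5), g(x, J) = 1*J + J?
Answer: -27/12167 ≈ -0.0022191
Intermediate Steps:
g(x, J) = 2*J (g(x, J) = J + J = 2*J)
n = 23 (n = 2*(-1) - 5*(-5) = -2 + 25 = 23)
p(n)³ = (-3/23)³ = -27/12167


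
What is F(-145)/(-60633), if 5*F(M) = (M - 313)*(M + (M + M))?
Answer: -13282/20211 ≈ -0.65717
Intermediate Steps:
F(M) = 3*M*(-313 + M)/5 (F(M) = ((M - 313)*(M + (M + M)))/5 = ((-313 + M)*(M + 2*M))/5 = ((-313 + M)*(3*M))/5 = (3*M*(-313 + M))/5 = 3*M*(-313 + M)/5)
F(-145)/(-60633) = ((⅗)*(-145)*(-313 - 145))/(-60633) = ((⅗)*(-145)*(-458))*(-1/60633) = 39846*(-1/60633) = -13282/20211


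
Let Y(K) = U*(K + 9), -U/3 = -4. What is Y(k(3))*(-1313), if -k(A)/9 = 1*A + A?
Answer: 709020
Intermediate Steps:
U = 12 (U = -3*(-4) = 12)
k(A) = -18*A (k(A) = -9*(1*A + A) = -9*(A + A) = -18*A)
Y(K) = 108 + 12*K (Y(K) = 12*(K + 9) = 12*(9 + K) = 108 + 12*K)
Y(k(3))*(-1313) = (108 + 12*(-18*3))*(-1313) = (108 + 12*(-54))*(-1313) = (108 - 648)*(-1313) = -540*(-1313) = 709020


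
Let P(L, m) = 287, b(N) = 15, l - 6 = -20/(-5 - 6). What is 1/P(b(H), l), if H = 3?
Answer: 1/287 ≈ 0.0034843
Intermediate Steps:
l = 86/11 (l = 6 - 20/(-5 - 6) = 6 - 20/(-11) = 6 - 20*(-1/11) = 6 + 20/11 = 86/11 ≈ 7.8182)
1/P(b(H), l) = 1/287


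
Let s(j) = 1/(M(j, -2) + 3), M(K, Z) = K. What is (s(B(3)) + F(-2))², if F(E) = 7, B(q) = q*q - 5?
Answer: 2500/49 ≈ 51.020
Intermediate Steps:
B(q) = -5 + q² (B(q) = q² - 5 = -5 + q²)
s(j) = 1/(3 + j) (s(j) = 1/(j + 3) = 1/(3 + j))
(s(B(3)) + F(-2))² = (1/(3 + (-5 + 3²)) + 7)² = (1/(3 + (-5 + 9)) + 7)² = (1/(3 + 4) + 7)² = (1/7 + 7)² = (⅐ + 7)² = (50/7)² = 2500/49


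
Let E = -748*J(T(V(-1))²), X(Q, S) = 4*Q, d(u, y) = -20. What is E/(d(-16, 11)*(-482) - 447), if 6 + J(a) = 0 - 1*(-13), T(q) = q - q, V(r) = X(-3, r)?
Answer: -5236/9193 ≈ -0.56956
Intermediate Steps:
V(r) = -12 (V(r) = 4*(-3) = -12)
T(q) = 0
J(a) = 7 (J(a) = -6 + (0 - 1*(-13)) = -6 + (0 + 13) = -6 + 13 = 7)
E = -5236 (E = -748*7 = -5236)
E/(d(-16, 11)*(-482) - 447) = -5236/(-20*(-482) - 447) = -5236/(9640 - 447) = -5236/9193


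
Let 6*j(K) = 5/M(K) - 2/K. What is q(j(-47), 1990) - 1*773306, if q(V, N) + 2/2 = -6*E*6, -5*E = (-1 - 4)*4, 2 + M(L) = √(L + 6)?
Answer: -773451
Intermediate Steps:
M(L) = -2 + √(6 + L) (M(L) = -2 + √(L + 6) = -2 + √(6 + L))
E = 4 (E = -(-1 - 4)*4/5 = -(-1)*4 = -⅕*(-20) = 4)
j(K) = -1/(3*K) + 5/(6*(-2 + √(6 + K))) (j(K) = (5/(-2 + √(6 + K)) - 2/K)/6 = (-2/K + 5/(-2 + √(6 + K)))/6 = -1/(3*K) + 5/(6*(-2 + √(6 + K))))
q(V, N) = -145 (q(V, N) = -1 - 6*4*6 = -1 - 24*6 = -1 - 144 = -145)
q(j(-47), 1990) - 1*773306 = -145 - 1*773306 = -145 - 773306 = -773451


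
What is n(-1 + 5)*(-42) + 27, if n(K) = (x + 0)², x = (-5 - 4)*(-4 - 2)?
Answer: -122445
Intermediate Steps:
x = 54 (x = -9*(-6) = 54)
n(K) = 2916 (n(K) = (54 + 0)² = 54² = 2916)
n(-1 + 5)*(-42) + 27 = 2916*(-42) + 27 = -122472 + 27 = -122445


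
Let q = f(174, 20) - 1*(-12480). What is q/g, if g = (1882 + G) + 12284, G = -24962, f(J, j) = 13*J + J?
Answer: -3729/2699 ≈ -1.3816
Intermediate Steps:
f(J, j) = 14*J
q = 14916 (q = 14*174 - 1*(-12480) = 2436 + 12480 = 14916)
g = -10796 (g = (1882 - 24962) + 12284 = -23080 + 12284 = -10796)
q/g = 14916/(-10796) = 14916*(-1/10796) = -3729/2699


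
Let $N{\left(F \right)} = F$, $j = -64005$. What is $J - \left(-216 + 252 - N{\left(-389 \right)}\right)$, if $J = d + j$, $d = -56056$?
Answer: $-120486$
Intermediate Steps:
$J = -120061$ ($J = -56056 - 64005 = -120061$)
$J - \left(-216 + 252 - N{\left(-389 \right)}\right) = -120061 - \left(173 + 252\right) = -120061 - 425 = -120486$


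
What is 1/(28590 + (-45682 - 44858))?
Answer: -1/61950 ≈ -1.6142e-5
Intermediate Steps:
1/(28590 + (-45682 - 44858)) = 1/(28590 - 90540) = 1/(-61950) = -1/61950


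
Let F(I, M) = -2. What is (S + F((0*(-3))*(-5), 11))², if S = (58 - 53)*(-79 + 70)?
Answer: 2209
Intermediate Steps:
S = -45 (S = 5*(-9) = -45)
(S + F((0*(-3))*(-5), 11))² = (-45 - 2)² = (-47)² = 2209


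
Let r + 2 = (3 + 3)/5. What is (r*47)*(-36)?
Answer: 6768/5 ≈ 1353.6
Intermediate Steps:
r = -⅘ (r = -2 + (3 + 3)/5 = -2 + (⅕)*6 = -2 + 6/5 = -⅘ ≈ -0.80000)
(r*47)*(-36) = -⅘*47*(-36) = -188/5*(-36) = 6768/5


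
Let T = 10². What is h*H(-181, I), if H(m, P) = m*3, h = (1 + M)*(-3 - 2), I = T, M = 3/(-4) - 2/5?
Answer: -1629/4 ≈ -407.25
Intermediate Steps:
M = -23/20 (M = 3*(-¼) - 2*⅕ = -¾ - ⅖ = -23/20 ≈ -1.1500)
T = 100
I = 100
h = ¾ (h = (1 - 23/20)*(-3 - 2) = -3/20*(-5) = ¾ ≈ 0.75000)
H(m, P) = 3*m
h*H(-181, I) = 3*(3*(-181))/4 = (¾)*(-543) = -1629/4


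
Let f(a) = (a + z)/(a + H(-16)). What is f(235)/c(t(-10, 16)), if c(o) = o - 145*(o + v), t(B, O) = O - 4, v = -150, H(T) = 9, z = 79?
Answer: 157/2442684 ≈ 6.4274e-5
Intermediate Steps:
t(B, O) = -4 + O
c(o) = 21750 - 144*o (c(o) = o - 145*(o - 150) = o - 145*(-150 + o) = o - (-21750 + 145*o) = o + (21750 - 145*o) = 21750 - 144*o)
f(a) = (79 + a)/(9 + a) (f(a) = (a + 79)/(a + 9) = (79 + a)/(9 + a))
f(235)/c(t(-10, 16)) = ((79 + 235)/(9 + 235))/(21750 - 144*(-4 + 16)) = (314/244)/(21750 - 144*12) = ((1/244)*314)/(21750 - 1728) = (157/122)/20022 = (157/122)*(1/20022) = 157/2442684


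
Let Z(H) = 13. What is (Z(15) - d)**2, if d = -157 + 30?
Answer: 19600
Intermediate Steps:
d = -127
(Z(15) - d)**2 = (13 - 1*(-127))**2 = (13 + 127)**2 = 140**2 = 19600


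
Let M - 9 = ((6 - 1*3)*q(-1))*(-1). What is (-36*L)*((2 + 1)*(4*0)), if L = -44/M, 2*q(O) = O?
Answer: 0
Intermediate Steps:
q(O) = O/2
M = 21/2 (M = 9 + ((6 - 1*3)*((½)*(-1)))*(-1) = 9 + ((6 - 3)*(-½))*(-1) = 9 + (3*(-½))*(-1) = 9 - 3/2*(-1) = 9 + 3/2 = 21/2 ≈ 10.500)
L = -88/21 (L = -44/21/2 = -44*2/21 = -88/21 ≈ -4.1905)
(-36*L)*((2 + 1)*(4*0)) = (-36*(-88/21))*((2 + 1)*(4*0)) = 1056*(3*0)/7 = (1056/7)*0 = 0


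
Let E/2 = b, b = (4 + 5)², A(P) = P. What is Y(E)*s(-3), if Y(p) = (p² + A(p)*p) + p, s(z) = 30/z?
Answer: -526500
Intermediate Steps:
b = 81 (b = 9² = 81)
E = 162 (E = 2*81 = 162)
Y(p) = p + 2*p² (Y(p) = (p² + p*p) + p = (p² + p²) + p = 2*p² + p = p + 2*p²)
Y(E)*s(-3) = (162*(1 + 2*162))*(30/(-3)) = (162*(1 + 324))*(30*(-⅓)) = (162*325)*(-10) = 52650*(-10) = -526500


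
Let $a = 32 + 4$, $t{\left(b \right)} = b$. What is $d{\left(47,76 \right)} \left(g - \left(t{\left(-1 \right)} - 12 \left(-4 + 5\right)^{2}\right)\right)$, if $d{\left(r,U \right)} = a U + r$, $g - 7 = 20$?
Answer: $111320$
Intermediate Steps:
$g = 27$ ($g = 7 + 20 = 27$)
$a = 36$
$d{\left(r,U \right)} = r + 36 U$ ($d{\left(r,U \right)} = 36 U + r = r + 36 U$)
$d{\left(47,76 \right)} \left(g - \left(t{\left(-1 \right)} - 12 \left(-4 + 5\right)^{2}\right)\right) = \left(47 + 36 \cdot 76\right) \left(27 - \left(-1 - 12 \left(-4 + 5\right)^{2}\right)\right) = \left(47 + 2736\right) \left(27 - \left(-1 - 12 \cdot 1^{2}\right)\right) = 2783 \left(27 - \left(-1 - 12\right)\right) = 2783 \left(27 - -13\right) = 2783 \left(27 + 13\right) = 2783 \cdot 40 = 111320$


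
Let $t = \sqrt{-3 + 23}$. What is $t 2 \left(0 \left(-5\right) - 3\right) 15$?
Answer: $- 180 \sqrt{5} \approx -402.49$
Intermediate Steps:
$t = 2 \sqrt{5}$ ($t = \sqrt{20} = 2 \sqrt{5} \approx 4.4721$)
$t 2 \left(0 \left(-5\right) - 3\right) 15 = 2 \sqrt{5} \cdot 2 \left(0 \left(-5\right) - 3\right) 15 = 2 \sqrt{5} \cdot 2 \left(0 - 3\right) 15 = 2 \sqrt{5} \cdot 2 \left(-3\right) 15 = 2 \sqrt{5} \left(-6\right) 15 = - 12 \sqrt{5} \cdot 15 = - 180 \sqrt{5}$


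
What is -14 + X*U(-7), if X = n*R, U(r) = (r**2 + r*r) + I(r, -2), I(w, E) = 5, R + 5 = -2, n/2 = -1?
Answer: 1428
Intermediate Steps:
n = -2 (n = 2*(-1) = -2)
R = -7 (R = -5 - 2 = -7)
U(r) = 5 + 2*r**2 (U(r) = (r**2 + r*r) + 5 = (r**2 + r**2) + 5 = 2*r**2 + 5 = 5 + 2*r**2)
X = 14 (X = -2*(-7) = 14)
-14 + X*U(-7) = -14 + 14*(5 + 2*(-7)**2) = -14 + 14*(5 + 2*49) = -14 + 14*(5 + 98) = -14 + 14*103 = -14 + 1442 = 1428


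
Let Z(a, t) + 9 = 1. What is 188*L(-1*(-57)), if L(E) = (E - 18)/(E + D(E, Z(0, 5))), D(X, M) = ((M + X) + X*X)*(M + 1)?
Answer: -7332/23029 ≈ -0.31838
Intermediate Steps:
Z(a, t) = -8 (Z(a, t) = -9 + 1 = -8)
D(X, M) = (1 + M)*(M + X + X²) (D(X, M) = ((M + X) + X²)*(1 + M) = (M + X + X²)*(1 + M) = (1 + M)*(M + X + X²))
L(E) = (-18 + E)/(56 - 7*E² - 6*E) (L(E) = (E - 18)/(E + (-8 + E + (-8)² + E² - 8*E - 8*E²)) = (-18 + E)/(E + (-8 + E + 64 + E² - 8*E - 8*E²)) = (-18 + E)/(E + (56 - 7*E - 7*E²)) = (-18 + E)/(56 - 7*E² - 6*E))
188*L(-1*(-57)) = 188*((-18 - 1*(-57))/(56 - 7*(-1*(-57))² - (-6)*(-57))) = 188*((-18 + 57)/(56 - 7*57² - 6*57)) = 188*(39/(56 - 7*3249 - 342)) = 188*(39/(56 - 22743 - 342)) = 188*(39/(-23029)) = 188*(-1/23029*39) = 188*(-39/23029) = -7332/23029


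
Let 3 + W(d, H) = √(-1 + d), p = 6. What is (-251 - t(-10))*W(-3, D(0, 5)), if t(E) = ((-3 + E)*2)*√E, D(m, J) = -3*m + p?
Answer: (3 - 2*I)*(251 - 26*I*√10) ≈ 588.56 - 748.66*I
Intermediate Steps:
D(m, J) = 6 - 3*m (D(m, J) = -3*m + 6 = 6 - 3*m)
W(d, H) = -3 + √(-1 + d)
t(E) = √E*(-6 + 2*E) (t(E) = (-6 + 2*E)*√E = √E*(-6 + 2*E))
(-251 - t(-10))*W(-3, D(0, 5)) = (-251 - 2*√(-10)*(-3 - 10))*(-3 + √(-1 - 3)) = (-251 - 2*I*√10*(-13))*(-3 + √(-4)) = (-251 - (-26)*I*√10)*(-3 + 2*I) = (-251 + 26*I*√10)*(-3 + 2*I)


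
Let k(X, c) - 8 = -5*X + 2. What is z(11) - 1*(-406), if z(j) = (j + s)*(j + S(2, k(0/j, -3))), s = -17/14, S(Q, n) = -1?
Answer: 3527/7 ≈ 503.86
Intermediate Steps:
k(X, c) = 10 - 5*X (k(X, c) = 8 + (-5*X + 2) = 8 + (2 - 5*X) = 10 - 5*X)
s = -17/14 (s = -17*1/14 = -17/14 ≈ -1.2143)
z(j) = (-1 + j)*(-17/14 + j) (z(j) = (j - 17/14)*(j - 1) = (-17/14 + j)*(-1 + j) = (-1 + j)*(-17/14 + j))
z(11) - 1*(-406) = (17/14 + 11**2 - 31/14*11) - 1*(-406) = (17/14 + 121 - 341/14) + 406 = 685/7 + 406 = 3527/7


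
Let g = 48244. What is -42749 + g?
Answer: 5495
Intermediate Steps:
-42749 + g = -42749 + 48244 = 5495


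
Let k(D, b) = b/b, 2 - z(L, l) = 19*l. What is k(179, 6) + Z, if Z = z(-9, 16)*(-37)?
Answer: 11175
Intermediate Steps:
z(L, l) = 2 - 19*l
k(D, b) = 1
Z = 11174 (Z = (2 - 19*16)*(-37) = (2 - 304)*(-37) = -302*(-37) = 11174)
k(179, 6) + Z = 1 + 11174 = 11175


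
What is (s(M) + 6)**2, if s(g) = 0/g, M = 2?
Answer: 36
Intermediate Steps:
s(g) = 0
(s(M) + 6)**2 = (0 + 6)**2 = 6**2 = 36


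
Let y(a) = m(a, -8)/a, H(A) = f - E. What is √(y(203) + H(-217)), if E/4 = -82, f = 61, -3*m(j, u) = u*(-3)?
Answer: √16028677/203 ≈ 19.722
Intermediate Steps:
m(j, u) = u (m(j, u) = -u*(-3)/3 = -(-1)*u = u)
E = -328 (E = 4*(-82) = -328)
H(A) = 389 (H(A) = 61 - 1*(-328) = 61 + 328 = 389)
y(a) = -8/a
√(y(203) + H(-217)) = √(-8/203 + 389) = √(78959/203) = √16028677/203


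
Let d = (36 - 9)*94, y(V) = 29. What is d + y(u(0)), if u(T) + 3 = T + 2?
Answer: 2567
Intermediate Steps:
u(T) = -1 + T (u(T) = -3 + (T + 2) = -3 + (2 + T) = -1 + T)
d = 2538 (d = 27*94 = 2538)
d + y(u(0)) = 2538 + 29 = 2567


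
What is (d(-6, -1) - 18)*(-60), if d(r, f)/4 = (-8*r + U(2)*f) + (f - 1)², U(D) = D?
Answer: -10920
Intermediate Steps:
d(r, f) = -32*r + 4*(-1 + f)² + 8*f (d(r, f) = 4*((-8*r + 2*f) + (f - 1)²) = 4*((-8*r + 2*f) + (-1 + f)²) = 4*((-1 + f)² - 8*r + 2*f) = -32*r + 4*(-1 + f)² + 8*f)
(d(-6, -1) - 18)*(-60) = ((4 - 32*(-6) + 4*(-1)²) - 18)*(-60) = ((4 + 192 + 4*1) - 18)*(-60) = ((4 + 192 + 4) - 18)*(-60) = (200 - 18)*(-60) = 182*(-60) = -10920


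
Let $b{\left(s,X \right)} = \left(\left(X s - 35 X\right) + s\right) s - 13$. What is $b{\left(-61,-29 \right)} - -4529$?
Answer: $-161587$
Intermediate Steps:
$b{\left(s,X \right)} = -13 + s \left(s - 35 X + X s\right)$ ($b{\left(s,X \right)} = \left(\left(- 35 X + X s\right) + s\right) s - 13 = \left(s - 35 X + X s\right) s - 13 = s \left(s - 35 X + X s\right) - 13 = -13 + s \left(s - 35 X + X s\right)$)
$b{\left(-61,-29 \right)} - -4529 = \left(-13 + \left(-61\right)^{2} - 29 \left(-61\right)^{2} - \left(-1015\right) \left(-61\right)\right) - -4529 = \left(-13 + 3721 - 107909 - 61915\right) + 4529 = -166116 + 4529 = -161587$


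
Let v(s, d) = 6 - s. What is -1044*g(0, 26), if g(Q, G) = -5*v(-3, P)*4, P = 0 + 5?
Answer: 187920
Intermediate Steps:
P = 5
g(Q, G) = -180 (g(Q, G) = -5*(6 - 1*(-3))*4 = -5*(6 + 3)*4 = -5*9*4 = -45*4 = -180)
-1044*g(0, 26) = -1044*(-180) = 187920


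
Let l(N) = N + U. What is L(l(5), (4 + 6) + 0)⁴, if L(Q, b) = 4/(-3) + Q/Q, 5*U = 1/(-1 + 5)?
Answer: 1/81 ≈ 0.012346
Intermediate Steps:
U = 1/20 (U = 1/(5*(-1 + 5)) = (⅕)/4 = (⅕)*(¼) = 1/20 ≈ 0.050000)
l(N) = 1/20 + N (l(N) = N + 1/20 = 1/20 + N)
L(Q, b) = -⅓ (L(Q, b) = 4*(-⅓) + 1 = -4/3 + 1 = -⅓)
L(l(5), (4 + 6) + 0)⁴ = (-⅓)⁴ = 1/81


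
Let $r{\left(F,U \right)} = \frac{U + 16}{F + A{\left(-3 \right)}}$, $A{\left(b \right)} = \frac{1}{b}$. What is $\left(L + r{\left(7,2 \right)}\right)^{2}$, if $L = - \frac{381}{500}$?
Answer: $\frac{938961}{250000} \approx 3.7558$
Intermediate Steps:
$L = - \frac{381}{500}$ ($L = \left(-381\right) \frac{1}{500} = - \frac{381}{500} \approx -0.762$)
$r{\left(F,U \right)} = \frac{16 + U}{- \frac{1}{3} + F}$ ($r{\left(F,U \right)} = \frac{U + 16}{F + \frac{1}{-3}} = \frac{16 + U}{F - \frac{1}{3}} = \frac{16 + U}{- \frac{1}{3} + F}$)
$\left(L + r{\left(7,2 \right)}\right)^{2} = \left(- \frac{381}{500} + \frac{3 \left(16 + 2\right)}{-1 + 3 \cdot 7}\right)^{2} = \left(- \frac{381}{500} + 3 \frac{1}{-1 + 21} \cdot 18\right)^{2} = \left(- \frac{381}{500} + 3 \cdot \frac{1}{20} \cdot 18\right)^{2} = \left(- \frac{381}{500} + \frac{27}{10}\right)^{2} = \left(\frac{969}{500}\right)^{2} = \frac{938961}{250000}$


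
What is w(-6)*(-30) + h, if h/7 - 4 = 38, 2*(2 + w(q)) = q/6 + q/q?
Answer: 354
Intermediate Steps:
w(q) = -3/2 + q/12 (w(q) = -2 + (q/6 + q/q)/2 = -2 + (q*(⅙) + 1)/2 = -2 + (q/6 + 1)/2 = -2 + (1 + q/6)/2 = -2 + (½ + q/12) = -3/2 + q/12)
h = 294 (h = 28 + 7*38 = 28 + 266 = 294)
w(-6)*(-30) + h = (-3/2 + (1/12)*(-6))*(-30) + 294 = (-3/2 - ½)*(-30) + 294 = -2*(-30) + 294 = 60 + 294 = 354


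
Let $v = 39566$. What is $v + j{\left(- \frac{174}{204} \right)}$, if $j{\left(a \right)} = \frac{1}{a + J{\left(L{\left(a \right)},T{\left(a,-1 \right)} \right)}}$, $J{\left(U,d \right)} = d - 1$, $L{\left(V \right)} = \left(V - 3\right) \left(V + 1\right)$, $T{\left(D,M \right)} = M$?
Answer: $\frac{3837868}{97} \approx 39566.0$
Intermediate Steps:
$L{\left(V \right)} = \left(1 + V\right) \left(-3 + V\right)$ ($L{\left(V \right)} = \left(-3 + V\right) \left(1 + V\right) = \left(1 + V\right) \left(-3 + V\right)$)
$J{\left(U,d \right)} = -1 + d$ ($J{\left(U,d \right)} = d - 1 = -1 + d$)
$j{\left(a \right)} = \frac{1}{-2 + a}$ ($j{\left(a \right)} = \frac{1}{a - 2} = \frac{1}{-2 + a}$)
$v + j{\left(- \frac{174}{204} \right)} = 39566 + \frac{1}{-2 - \frac{174}{204}} = 39566 + \frac{1}{-2 - \frac{29}{34}} = 39566 + \frac{1}{- \frac{97}{34}} = 39566 - \frac{34}{97} = \frac{3837868}{97}$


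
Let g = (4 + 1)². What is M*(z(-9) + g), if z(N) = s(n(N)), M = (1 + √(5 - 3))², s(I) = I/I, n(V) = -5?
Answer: 78 + 52*√2 ≈ 151.54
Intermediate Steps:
s(I) = 1
g = 25 (g = 5² = 25)
M = (1 + √2)² ≈ 5.8284
z(N) = 1
M*(z(-9) + g) = (1 + √2)²*(1 + 25) = (1 + √2)²*26 = 26*(1 + √2)²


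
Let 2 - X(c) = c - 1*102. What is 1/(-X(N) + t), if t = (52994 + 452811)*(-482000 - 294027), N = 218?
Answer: -1/392518336621 ≈ -2.5477e-12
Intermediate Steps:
X(c) = 104 - c (X(c) = 2 - (c - 1*102) = 2 - (c - 102) = 2 - (-102 + c) = 2 + (102 - c) = 104 - c)
t = -392518336735 (t = 505805*(-776027) = -392518336735)
1/(-X(N) + t) = 1/(-(104 - 1*218) - 392518336735) = 1/(-(104 - 218) - 392518336735) = 1/(-1*(-114) - 392518336735) = 1/(114 - 392518336735) = 1/(-392518336621) = -1/392518336621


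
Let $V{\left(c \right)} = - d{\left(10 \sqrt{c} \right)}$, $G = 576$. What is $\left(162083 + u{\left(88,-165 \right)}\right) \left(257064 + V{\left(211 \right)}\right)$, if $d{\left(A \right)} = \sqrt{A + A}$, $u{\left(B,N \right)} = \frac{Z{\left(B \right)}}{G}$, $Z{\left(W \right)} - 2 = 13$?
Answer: $\frac{333325688051}{8} - \frac{31119941 \sqrt{5} \sqrt[4]{211}}{96} \approx 4.1663 \cdot 10^{10}$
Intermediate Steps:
$Z{\left(W \right)} = 15$ ($Z{\left(W \right)} = 2 + 13 = 15$)
$u{\left(B,N \right)} = \frac{5}{192}$ ($u{\left(B,N \right)} = \frac{15}{576} = 15 \cdot \frac{1}{576} = \frac{5}{192}$)
$d{\left(A \right)} = \sqrt{2} \sqrt{A}$ ($d{\left(A \right)} = \sqrt{2 A} = \sqrt{2} \sqrt{A}$)
$V{\left(c \right)} = - 2 \sqrt{5} \sqrt[4]{c}$ ($V{\left(c \right)} = - \sqrt{2} \sqrt{10 \sqrt{c}} = - \sqrt{2} \sqrt{10} \sqrt[4]{c} = - 2 \sqrt{5} \sqrt[4]{c}$)
$\left(162083 + u{\left(88,-165 \right)}\right) \left(257064 + V{\left(211 \right)}\right) = \left(162083 + \frac{5}{192}\right) \left(257064 - 2 \sqrt{5} \sqrt[4]{211}\right) = \frac{31119941 \left(257064 - 2 \sqrt{5} \sqrt[4]{211}\right)}{192} = \frac{333325688051}{8} - \frac{31119941 \sqrt{5} \sqrt[4]{211}}{96}$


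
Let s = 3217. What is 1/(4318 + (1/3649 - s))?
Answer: 3649/4017550 ≈ 0.00090826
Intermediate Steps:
1/(4318 + (1/3649 - s)) = 1/(4318 + (1/3649 - 1*3217)) = 1/(4318 + (1/3649 - 3217)) = 1/(4318 - 11738832/3649) = 1/(4017550/3649) = 3649/4017550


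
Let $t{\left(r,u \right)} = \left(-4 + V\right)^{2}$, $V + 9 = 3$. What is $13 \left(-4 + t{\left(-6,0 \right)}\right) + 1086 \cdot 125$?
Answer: $136998$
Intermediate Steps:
$V = -6$ ($V = -9 + 3 = -6$)
$t{\left(r,u \right)} = 100$ ($t{\left(r,u \right)} = \left(-4 - 6\right)^{2} = \left(-10\right)^{2} = 100$)
$13 \left(-4 + t{\left(-6,0 \right)}\right) + 1086 \cdot 125 = 13 \left(-4 + 100\right) + 1086 \cdot 125 = 13 \cdot 96 + 135750 = 1248 + 135750 = 136998$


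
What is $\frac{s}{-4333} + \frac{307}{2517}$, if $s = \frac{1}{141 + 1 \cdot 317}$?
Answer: $\frac{609243281}{4995021738} \approx 0.12197$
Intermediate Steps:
$s = \frac{1}{458}$ ($s = \frac{1}{141 + 317} = \frac{1}{458} \approx 0.0021834$)
$\frac{s}{-4333} + \frac{307}{2517} = \frac{1}{458 \left(-4333\right)} + \frac{307}{2517} = \frac{1}{458} \left(- \frac{1}{4333}\right) + 307 \cdot \frac{1}{2517} = - \frac{1}{1984514} + \frac{307}{2517} = \frac{609243281}{4995021738}$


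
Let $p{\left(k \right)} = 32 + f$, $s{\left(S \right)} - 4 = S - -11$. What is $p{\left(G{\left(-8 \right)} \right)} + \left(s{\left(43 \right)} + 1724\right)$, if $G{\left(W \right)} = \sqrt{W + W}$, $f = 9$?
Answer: $1823$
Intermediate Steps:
$G{\left(W \right)} = \sqrt{2} \sqrt{W}$ ($G{\left(W \right)} = \sqrt{2 W} = \sqrt{2} \sqrt{W}$)
$s{\left(S \right)} = 15 + S$ ($s{\left(S \right)} = 4 + \left(S - -11\right) = 4 + \left(S + 11\right) = 4 + \left(11 + S\right) = 15 + S$)
$p{\left(k \right)} = 41$ ($p{\left(k \right)} = 32 + 9 = 41$)
$p{\left(G{\left(-8 \right)} \right)} + \left(s{\left(43 \right)} + 1724\right) = 41 + \left(\left(15 + 43\right) + 1724\right) = 41 + \left(58 + 1724\right) = 41 + 1782 = 1823$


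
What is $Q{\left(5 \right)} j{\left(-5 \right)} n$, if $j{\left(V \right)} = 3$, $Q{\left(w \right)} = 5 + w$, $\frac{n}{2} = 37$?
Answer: $2220$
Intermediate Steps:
$n = 74$ ($n = 2 \cdot 37 = 74$)
$Q{\left(5 \right)} j{\left(-5 \right)} n = \left(5 + 5\right) 3 \cdot 74 = 10 \cdot 3 \cdot 74 = 30 \cdot 74 = 2220$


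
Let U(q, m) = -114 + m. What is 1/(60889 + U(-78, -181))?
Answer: 1/60594 ≈ 1.6503e-5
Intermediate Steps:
1/(60889 + U(-78, -181)) = 1/(60889 + (-114 - 181)) = 1/(60889 - 295) = 1/60594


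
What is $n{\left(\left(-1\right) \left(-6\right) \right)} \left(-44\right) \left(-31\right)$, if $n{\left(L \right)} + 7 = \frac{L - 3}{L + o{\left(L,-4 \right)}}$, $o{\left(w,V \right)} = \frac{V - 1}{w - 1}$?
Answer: $- \frac{43648}{5} \approx -8729.6$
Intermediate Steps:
$o{\left(w,V \right)} = \frac{-1 + V}{-1 + w}$
$n{\left(L \right)} = -7 + \frac{-3 + L}{L - \frac{5}{-1 + L}}$ ($n{\left(L \right)} = -7 + \frac{L - 3}{L + \frac{-1 - 4}{-1 + L}} = -7 + \frac{-3 + L}{L + \frac{1}{-1 + L} \left(-5\right)} = -7 + \frac{-3 + L}{L - \frac{5}{-1 + L}}$)
$n{\left(\left(-1\right) \left(-6\right) \right)} \left(-44\right) \left(-31\right) = \frac{38 - 6 \left(\left(-1\right) \left(-6\right)\right)^{2} + 3 \left(\left(-1\right) \left(-6\right)\right)}{-5 + \left(\left(-1\right) \left(-6\right)\right)^{2} - \left(-1\right) \left(-6\right)} \left(-44\right) \left(-31\right) = \frac{38 - 6 \cdot 6^{2} + 3 \cdot 6}{-5 + 6^{2} - 6} \left(-44\right) \left(-31\right) = \frac{38 - 216 + 18}{-5 + 36 - 6} \left(-44\right) \left(-31\right) = \frac{38 - 216 + 18}{25} \left(-44\right) \left(-31\right) = \frac{1}{25} \left(-160\right) \left(-44\right) \left(-31\right) = \left(- \frac{32}{5}\right) \left(-44\right) \left(-31\right) = \frac{1408}{5} \left(-31\right) = - \frac{43648}{5}$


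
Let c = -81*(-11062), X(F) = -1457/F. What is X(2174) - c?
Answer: -1947953285/2174 ≈ -8.9602e+5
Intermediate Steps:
c = 896022
X(2174) - c = -1457/2174 - 1*896022 = -1457*1/2174 - 896022 = -1457/2174 - 896022 = -1947953285/2174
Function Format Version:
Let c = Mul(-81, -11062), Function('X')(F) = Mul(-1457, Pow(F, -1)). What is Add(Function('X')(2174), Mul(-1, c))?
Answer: Rational(-1947953285, 2174) ≈ -8.9602e+5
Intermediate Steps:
c = 896022
Add(Function('X')(2174), Mul(-1, c)) = Add(Mul(-1457, Pow(2174, -1)), Mul(-1, 896022)) = Add(Mul(-1457, Rational(1, 2174)), -896022) = Add(Rational(-1457, 2174), -896022) = Rational(-1947953285, 2174)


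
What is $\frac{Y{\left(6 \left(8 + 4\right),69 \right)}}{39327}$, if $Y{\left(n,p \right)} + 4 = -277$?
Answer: $- \frac{281}{39327} \approx -0.0071452$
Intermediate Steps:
$Y{\left(n,p \right)} = -281$ ($Y{\left(n,p \right)} = -4 - 277 = -281$)
$\frac{Y{\left(6 \left(8 + 4\right),69 \right)}}{39327} = - \frac{281}{39327}$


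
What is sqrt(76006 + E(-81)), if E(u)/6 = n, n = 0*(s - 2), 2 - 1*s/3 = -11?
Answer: sqrt(76006) ≈ 275.69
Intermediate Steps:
s = 39 (s = 6 - 3*(-11) = 6 + 33 = 39)
n = 0 (n = 0*(39 - 2) = 0*37 = 0)
E(u) = 0 (E(u) = 6*0 = 0)
sqrt(76006 + E(-81)) = sqrt(76006 + 0) = sqrt(76006)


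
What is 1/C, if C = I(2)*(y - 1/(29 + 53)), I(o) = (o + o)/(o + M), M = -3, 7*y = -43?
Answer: 287/7066 ≈ 0.040617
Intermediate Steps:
y = -43/7 (y = (⅐)*(-43) = -43/7 ≈ -6.1429)
I(o) = 2*o/(-3 + o) (I(o) = (o + o)/(o - 3) = (2*o)/(-3 + o) = 2*o/(-3 + o))
C = 7066/287 (C = (2*2/(-3 + 2))*(-43/7 - 1/(29 + 53)) = (2*2/(-1))*(-43/7 - 1/82) = (2*2*(-1))*(-43/7 - 1*1/82) = -4*(-43/7 - 1/82) = -4*(-3533/574) = 7066/287 ≈ 24.620)
1/C = 1/(7066/287) = 287/7066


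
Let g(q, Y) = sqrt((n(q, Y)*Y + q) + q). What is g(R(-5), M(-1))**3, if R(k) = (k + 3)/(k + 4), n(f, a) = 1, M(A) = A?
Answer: 3*sqrt(3) ≈ 5.1962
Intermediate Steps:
R(k) = (3 + k)/(4 + k)
g(q, Y) = sqrt(Y + 2*q) (g(q, Y) = sqrt((1*Y + q) + q) = sqrt((Y + q) + q) = sqrt(Y + 2*q))
g(R(-5), M(-1))**3 = (sqrt(-1 + 2*((3 - 5)/(4 - 5))))**3 = (sqrt(-1 + 2*(-2/(-1))))**3 = (sqrt(-1 + 2*(-1*(-2))))**3 = (sqrt(-1 + 2*2))**3 = (sqrt(-1 + 4))**3 = (sqrt(3))**3 = 3*sqrt(3)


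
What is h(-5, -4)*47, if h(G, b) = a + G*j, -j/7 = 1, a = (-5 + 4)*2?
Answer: 1551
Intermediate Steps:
a = -2 (a = -1*2 = -2)
j = -7 (j = -7*1 = -7)
h(G, b) = -2 - 7*G (h(G, b) = -2 + G*(-7) = -2 - 7*G)
h(-5, -4)*47 = (-2 - 7*(-5))*47 = (-2 + 35)*47 = 33*47 = 1551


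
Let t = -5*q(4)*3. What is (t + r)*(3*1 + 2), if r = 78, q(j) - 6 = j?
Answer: -360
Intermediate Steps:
q(j) = 6 + j
t = -150 (t = -5*(6 + 4)*3 = -5*10*3 = -50*3 = -150)
(t + r)*(3*1 + 2) = (-150 + 78)*(3*1 + 2) = -72*(3 + 2) = -72*5 = -360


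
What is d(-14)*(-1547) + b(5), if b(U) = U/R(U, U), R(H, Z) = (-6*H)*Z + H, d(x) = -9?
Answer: 403766/29 ≈ 13923.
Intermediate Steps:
R(H, Z) = H - 6*H*Z (R(H, Z) = -6*H*Z + H = H - 6*H*Z)
b(U) = 1/(1 - 6*U) (b(U) = U/((U*(1 - 6*U))) = U*(1/(U*(1 - 6*U))) = 1/(1 - 6*U))
d(-14)*(-1547) + b(5) = -9*(-1547) - 1/(-1 + 6*5) = 13923 - 1/(-1 + 30) = 13923 - 1/29 = 403766/29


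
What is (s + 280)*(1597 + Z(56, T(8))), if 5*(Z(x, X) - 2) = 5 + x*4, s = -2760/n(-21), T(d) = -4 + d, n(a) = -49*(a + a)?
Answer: 157209984/343 ≈ 4.5834e+5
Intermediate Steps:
n(a) = -98*a
s = -460/343 (s = -2760/((-98*(-21))) = -2760/2058 = -2760*1/2058 = -460/343 ≈ -1.3411)
Z(x, X) = 3 + 4*x/5 (Z(x, X) = 2 + (5 + x*4)/5 = 2 + (5 + 4*x)/5 = 2 + (1 + 4*x/5) = 3 + 4*x/5)
(s + 280)*(1597 + Z(56, T(8))) = (-460/343 + 280)*(1597 + (3 + (⅘)*56)) = 95580*(1597 + (3 + 224/5))/343 = 95580*(1597 + 239/5)/343 = (95580/343)*(8224/5) = 157209984/343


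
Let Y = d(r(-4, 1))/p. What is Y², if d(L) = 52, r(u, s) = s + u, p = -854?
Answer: 676/182329 ≈ 0.0037076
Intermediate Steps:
Y = -26/427 (Y = 52/(-854) = 52*(-1/854) = -26/427 ≈ -0.060890)
Y² = (-26/427)² = 676/182329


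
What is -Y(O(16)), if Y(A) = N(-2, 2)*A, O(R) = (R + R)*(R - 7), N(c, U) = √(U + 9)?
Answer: -288*√11 ≈ -955.19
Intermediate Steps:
N(c, U) = √(9 + U)
O(R) = 2*R*(-7 + R) (O(R) = (2*R)*(-7 + R) = 2*R*(-7 + R))
Y(A) = A*√11 (Y(A) = √(9 + 2)*A = √11*A = A*√11)
-Y(O(16)) = -2*16*(-7 + 16)*√11 = -2*16*9*√11 = -288*√11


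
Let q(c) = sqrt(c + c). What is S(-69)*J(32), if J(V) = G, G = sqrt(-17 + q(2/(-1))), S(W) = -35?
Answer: -35*sqrt(-17 + 2*I) ≈ -8.4742 - 144.56*I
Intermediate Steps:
q(c) = sqrt(2)*sqrt(c) (q(c) = sqrt(2*c) = sqrt(2)*sqrt(c))
G = sqrt(-17 + 2*I) (G = sqrt(-17 + sqrt(2)*sqrt(2/(-1))) = sqrt(-17 + sqrt(2)*sqrt(2*(-1))) = sqrt(-17 + sqrt(2)*sqrt(-2)) = sqrt(-17 + sqrt(2)*(I*sqrt(2))) = sqrt(-17 + 2*I) ≈ 0.24212 + 4.1302*I)
J(V) = sqrt(-17 + 2*I)
S(-69)*J(32) = -35*sqrt(-17 + 2*I)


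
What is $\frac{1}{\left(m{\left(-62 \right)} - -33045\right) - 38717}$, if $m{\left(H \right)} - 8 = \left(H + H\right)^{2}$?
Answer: $\frac{1}{9712} \approx 0.00010297$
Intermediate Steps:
$m{\left(H \right)} = 8 + 4 H^{2}$ ($m{\left(H \right)} = 8 + \left(H + H\right)^{2} = 8 + \left(2 H\right)^{2} = 8 + 4 H^{2}$)
$\frac{1}{\left(m{\left(-62 \right)} - -33045\right) - 38717} = \frac{1}{\left(\left(8 + 4 \left(-62\right)^{2}\right) - -33045\right) - 38717} = \frac{1}{\left(\left(8 + 4 \cdot 3844\right) + 33045\right) - 38717} = \frac{1}{\left(\left(8 + 15376\right) + 33045\right) - 38717} = \frac{1}{\left(15384 + 33045\right) - 38717} = \frac{1}{48429 - 38717} = \frac{1}{9712}$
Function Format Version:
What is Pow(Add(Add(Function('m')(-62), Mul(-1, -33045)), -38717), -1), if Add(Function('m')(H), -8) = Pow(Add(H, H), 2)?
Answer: Rational(1, 9712) ≈ 0.00010297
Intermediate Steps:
Function('m')(H) = Add(8, Mul(4, Pow(H, 2))) (Function('m')(H) = Add(8, Pow(Add(H, H), 2)) = Add(8, Pow(Mul(2, H), 2)) = Add(8, Mul(4, Pow(H, 2))))
Pow(Add(Add(Function('m')(-62), Mul(-1, -33045)), -38717), -1) = Pow(Add(Add(Add(8, Mul(4, Pow(-62, 2))), Mul(-1, -33045)), -38717), -1) = Pow(Add(Add(Add(8, Mul(4, 3844)), 33045), -38717), -1) = Pow(Add(Add(Add(8, 15376), 33045), -38717), -1) = Pow(Add(Add(15384, 33045), -38717), -1) = Pow(Add(48429, -38717), -1) = Pow(9712, -1) = Rational(1, 9712)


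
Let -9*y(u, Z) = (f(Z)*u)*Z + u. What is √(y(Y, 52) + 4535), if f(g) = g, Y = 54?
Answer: I*√11695 ≈ 108.14*I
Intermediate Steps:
y(u, Z) = -u/9 - u*Z²/9 (y(u, Z) = -((Z*u)*Z + u)/9 = -(u*Z² + u)/9 = -(u + u*Z²)/9 = -u/9 - u*Z²/9)
√(y(Y, 52) + 4535) = √(-⅑*54*(1 + 52²) + 4535) = √(-⅑*54*(1 + 2704) + 4535) = √(-⅑*54*2705 + 4535) = √(-16230 + 4535) = √(-11695) = I*√11695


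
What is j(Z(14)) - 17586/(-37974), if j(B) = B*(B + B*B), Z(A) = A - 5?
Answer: 5129421/6329 ≈ 810.46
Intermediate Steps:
Z(A) = -5 + A
j(B) = B*(B + B²)
j(Z(14)) - 17586/(-37974) = (-5 + 14)²*(1 + (-5 + 14)) - 17586/(-37974) = 9²*(1 + 9) - 17586*(-1)/37974 = 81*10 - 1*(-2931/6329) = 810 + 2931/6329 = 5129421/6329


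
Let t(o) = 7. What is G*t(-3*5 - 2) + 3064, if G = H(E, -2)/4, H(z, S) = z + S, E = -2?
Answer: 3057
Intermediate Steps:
H(z, S) = S + z
G = -1 (G = (-2 - 2)/4 = -4*¼ = -1)
G*t(-3*5 - 2) + 3064 = -1*7 + 3064 = -7 + 3064 = 3057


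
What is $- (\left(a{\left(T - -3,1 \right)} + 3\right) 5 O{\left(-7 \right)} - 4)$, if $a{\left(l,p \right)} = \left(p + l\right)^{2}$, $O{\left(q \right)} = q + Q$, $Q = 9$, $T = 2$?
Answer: $-386$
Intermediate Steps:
$O{\left(q \right)} = 9 + q$ ($O{\left(q \right)} = q + 9 = 9 + q$)
$a{\left(l,p \right)} = \left(l + p\right)^{2}$
$- (\left(a{\left(T - -3,1 \right)} + 3\right) 5 O{\left(-7 \right)} - 4) = - (\left(\left(\left(2 - -3\right) + 1\right)^{2} + 3\right) 5 \left(9 - 7\right) - 4) = - (\left(\left(\left(2 + 3\right) + 1\right)^{2} + 3\right) 5 \cdot 2 - 4) = - (\left(\left(5 + 1\right)^{2} + 3\right) 5 \cdot 2 - 4) = - (\left(6^{2} + 3\right) 5 \cdot 2 - 4) = - (\left(36 + 3\right) 5 \cdot 2 - 4) = - (39 \cdot 5 \cdot 2 - 4) = - (195 \cdot 2 - 4) = - (390 - 4) = \left(-1\right) 386 = -386$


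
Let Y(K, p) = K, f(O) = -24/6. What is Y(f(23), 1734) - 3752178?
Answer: -3752182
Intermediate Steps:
f(O) = -4 (f(O) = -24*⅙ = -4)
Y(f(23), 1734) - 3752178 = -4 - 3752178 = -3752182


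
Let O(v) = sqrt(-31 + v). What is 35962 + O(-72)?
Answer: 35962 + I*sqrt(103) ≈ 35962.0 + 10.149*I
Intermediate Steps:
35962 + O(-72) = 35962 + sqrt(-31 - 72) = 35962 + sqrt(-103) = 35962 + I*sqrt(103)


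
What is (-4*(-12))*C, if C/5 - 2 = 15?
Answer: 4080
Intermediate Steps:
C = 85 (C = 10 + 5*15 = 10 + 75 = 85)
(-4*(-12))*C = -4*(-12)*85 = 48*85 = 4080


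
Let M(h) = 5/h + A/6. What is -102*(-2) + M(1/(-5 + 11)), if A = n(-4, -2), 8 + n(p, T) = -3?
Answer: 1393/6 ≈ 232.17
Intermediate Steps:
n(p, T) = -11 (n(p, T) = -8 - 3 = -11)
A = -11
M(h) = -11/6 + 5/h (M(h) = 5/h - 11/6 = -11/6 + 5/h)
-102*(-2) + M(1/(-5 + 11)) = -102*(-2) + (-11/6 + 5/(1/(-5 + 11))) = 204 + (-11/6 + 5/(1/6)) = 204 + (-11/6 + 5/(⅙)) = 204 + (-11/6 + 5*6) = 204 + (-11/6 + 30) = 204 + 169/6 = 1393/6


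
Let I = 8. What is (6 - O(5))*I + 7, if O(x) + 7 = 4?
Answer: 79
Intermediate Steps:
O(x) = -3 (O(x) = -7 + 4 = -3)
(6 - O(5))*I + 7 = (6 - 1*(-3))*8 + 7 = (6 + 3)*8 + 7 = 9*8 + 7 = 72 + 7 = 79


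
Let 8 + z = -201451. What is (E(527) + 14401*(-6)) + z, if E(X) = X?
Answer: -287338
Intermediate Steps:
z = -201459 (z = -8 - 201451 = -201459)
(E(527) + 14401*(-6)) + z = (527 + 14401*(-6)) - 201459 = (527 - 86406) - 201459 = -85879 - 201459 = -287338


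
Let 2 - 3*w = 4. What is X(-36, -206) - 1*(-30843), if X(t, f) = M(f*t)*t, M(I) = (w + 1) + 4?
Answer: 30687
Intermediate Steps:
w = -⅔ (w = ⅔ - ⅓*4 = ⅔ - 4/3 = -⅔ ≈ -0.66667)
M(I) = 13/3 (M(I) = (-⅔ + 1) + 4 = ⅓ + 4 = 13/3)
X(t, f) = 13*t/3
X(-36, -206) - 1*(-30843) = (13/3)*(-36) - 1*(-30843) = -156 + 30843 = 30687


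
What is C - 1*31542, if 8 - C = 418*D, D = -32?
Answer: -18158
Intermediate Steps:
C = 13384 (C = 8 - 418*(-32) = 8 - 1*(-13376) = 8 + 13376 = 13384)
C - 1*31542 = 13384 - 1*31542 = 13384 - 31542 = -18158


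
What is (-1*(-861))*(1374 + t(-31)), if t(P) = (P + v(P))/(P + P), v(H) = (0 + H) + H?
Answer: 2368611/2 ≈ 1.1843e+6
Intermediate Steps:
v(H) = 2*H (v(H) = H + H = 2*H)
t(P) = 3/2 (t(P) = (P + 2*P)/(P + P) = (3*P)/((2*P)) = (3*P)*(1/(2*P)) = 3/2)
(-1*(-861))*(1374 + t(-31)) = (-1*(-861))*(1374 + 3/2) = 861*(2751/2) = 2368611/2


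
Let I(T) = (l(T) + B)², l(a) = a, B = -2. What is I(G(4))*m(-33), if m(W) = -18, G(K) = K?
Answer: -72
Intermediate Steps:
I(T) = (-2 + T)² (I(T) = (T - 2)² = (-2 + T)²)
I(G(4))*m(-33) = (-2 + 4)²*(-18) = 2²*(-18) = 4*(-18) = -72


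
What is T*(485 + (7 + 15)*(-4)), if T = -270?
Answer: -107190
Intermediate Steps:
T*(485 + (7 + 15)*(-4)) = -270*(485 + (7 + 15)*(-4)) = -270*(485 + 22*(-4)) = -270*(485 - 88) = -270*397 = -107190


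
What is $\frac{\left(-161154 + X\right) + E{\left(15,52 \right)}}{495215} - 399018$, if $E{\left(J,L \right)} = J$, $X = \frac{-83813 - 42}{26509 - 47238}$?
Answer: $- \frac{4096047498042706}{10265311735} \approx -3.9902 \cdot 10^{5}$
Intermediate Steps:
$X = \frac{83855}{20729}$ ($X = - \frac{83855}{-20729} = \left(-83855\right) \left(- \frac{1}{20729}\right) = \frac{83855}{20729} \approx 4.0453$)
$\frac{\left(-161154 + X\right) + E{\left(15,52 \right)}}{495215} - 399018 = \frac{\left(-161154 + \frac{83855}{20729}\right) + 15}{495215} - 399018 = \left(- \frac{3340477411}{20729} + 15\right) \frac{1}{495215} - 399018 = \left(- \frac{3340166476}{20729}\right) \frac{1}{495215} - 399018 = - \frac{3340166476}{10265311735} - 399018 = - \frac{4096047498042706}{10265311735}$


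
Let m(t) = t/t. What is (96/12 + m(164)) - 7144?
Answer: -7135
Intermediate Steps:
m(t) = 1
(96/12 + m(164)) - 7144 = (96/12 + 1) - 7144 = ((1/12)*96 + 1) - 7144 = (8 + 1) - 7144 = 9 - 7144 = -7135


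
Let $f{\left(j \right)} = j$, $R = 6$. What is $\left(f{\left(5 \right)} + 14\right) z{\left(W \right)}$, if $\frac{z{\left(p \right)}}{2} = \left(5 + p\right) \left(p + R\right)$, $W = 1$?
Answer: $1596$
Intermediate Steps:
$z{\left(p \right)} = 2 \left(5 + p\right) \left(6 + p\right)$ ($z{\left(p \right)} = 2 \left(5 + p\right) \left(p + 6\right) = 2 \left(5 + p\right) \left(6 + p\right)$)
$\left(f{\left(5 \right)} + 14\right) z{\left(W \right)} = \left(5 + 14\right) \left(60 + 2 \cdot 1^{2} + 22 \cdot 1\right) = 19 \left(60 + 2 \cdot 1 + 22\right) = 19 \left(60 + 2 + 22\right) = 19 \cdot 84 = 1596$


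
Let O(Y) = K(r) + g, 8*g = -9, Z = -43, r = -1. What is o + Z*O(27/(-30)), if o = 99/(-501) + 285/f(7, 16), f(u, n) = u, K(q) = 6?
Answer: -1581501/9352 ≈ -169.11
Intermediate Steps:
g = -9/8 (g = (1/8)*(-9) = -9/8 ≈ -1.1250)
O(Y) = 39/8 (O(Y) = 6 - 9/8 = 39/8)
o = 47364/1169 (o = 99/(-501) + 285/7 = 99*(-1/501) + 285*(1/7) = -33/167 + 285/7 = 47364/1169 ≈ 40.517)
o + Z*O(27/(-30)) = 47364/1169 - 43*39/8 = 47364/1169 - 1677/8 = -1581501/9352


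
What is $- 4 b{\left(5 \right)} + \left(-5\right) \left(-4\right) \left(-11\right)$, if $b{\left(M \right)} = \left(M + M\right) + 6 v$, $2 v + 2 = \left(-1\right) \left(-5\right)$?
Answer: $-296$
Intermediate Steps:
$v = \frac{3}{2}$ ($v = -1 + \frac{\left(-1\right) \left(-5\right)}{2} = -1 + \frac{1}{2} \cdot 5 = -1 + \frac{5}{2} = \frac{3}{2} \approx 1.5$)
$b{\left(M \right)} = 9 + 2 M$ ($b{\left(M \right)} = \left(M + M\right) + 6 \cdot \frac{3}{2} = 2 M + 9 = 9 + 2 M$)
$- 4 b{\left(5 \right)} + \left(-5\right) \left(-4\right) \left(-11\right) = - 4 \left(9 + 2 \cdot 5\right) + \left(-5\right) \left(-4\right) \left(-11\right) = - 4 \left(9 + 10\right) + 20 \left(-11\right) = \left(-4\right) 19 - 220 = -76 - 220 = -296$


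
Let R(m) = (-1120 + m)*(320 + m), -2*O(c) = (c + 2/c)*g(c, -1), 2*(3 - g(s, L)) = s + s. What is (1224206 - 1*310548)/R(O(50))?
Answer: 2284145000/209207209 ≈ 10.918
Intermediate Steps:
g(s, L) = 3 - s (g(s, L) = 3 - (s + s)/2 = 3 - s)
O(c) = -(3 - c)*(c + 2/c)/2 (O(c) = -(c + 2/c)*(3 - c)/2 = -(3 - c)*(c + 2/c)/2)
(1224206 - 1*310548)/R(O(50)) = (1224206 - 1*310548)/(-358400 + ((½)*(-3 + 50)*(2 + 50²)/50)² - 400*(-3 + 50)*(2 + 50²)/50) = (1224206 - 310548)/(-358400 + ((½)*(1/50)*47*(2 + 2500))² - 400*47*(2 + 2500)/50) = 913658/(-358400 + ((½)*(1/50)*47*2502)² - 400*47*2502/50) = 913658/(-358400 + (58797/50)² - 800*58797/50) = 913658/(-358400 + 3457087209/2500 - 940752) = 913658/(209207209/2500) = 913658*(2500/209207209) = 2284145000/209207209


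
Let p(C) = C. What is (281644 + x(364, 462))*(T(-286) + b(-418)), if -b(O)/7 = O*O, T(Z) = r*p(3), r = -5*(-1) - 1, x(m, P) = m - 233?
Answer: -344626604400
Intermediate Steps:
x(m, P) = -233 + m
r = 4 (r = 5 - 1 = 4)
T(Z) = 12 (T(Z) = 4*3 = 12)
b(O) = -7*O² (b(O) = -7*O*O = -7*O²)
(281644 + x(364, 462))*(T(-286) + b(-418)) = (281644 + (-233 + 364))*(12 - 7*(-418)²) = (281644 + 131)*(12 - 7*174724) = 281775*(12 - 1223068) = 281775*(-1223056) = -344626604400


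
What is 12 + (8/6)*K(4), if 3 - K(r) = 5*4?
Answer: -32/3 ≈ -10.667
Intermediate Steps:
K(r) = -17 (K(r) = 3 - 5*4 = 3 - 1*20 = 3 - 20 = -17)
12 + (8/6)*K(4) = 12 + (8/6)*(-17) = 12 + (8*(1/6))*(-17) = 12 + (4/3)*(-17) = 12 - 68/3 = -32/3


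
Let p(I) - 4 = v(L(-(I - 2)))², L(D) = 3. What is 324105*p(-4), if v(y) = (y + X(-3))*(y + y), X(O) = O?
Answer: 1296420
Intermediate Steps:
v(y) = 2*y*(-3 + y) (v(y) = (y - 3)*(y + y) = (-3 + y)*(2*y) = 2*y*(-3 + y))
p(I) = 4 (p(I) = 4 + (2*3*(-3 + 3))² = 4 + (2*3*0)² = 4 + 0² = 4 + 0 = 4)
324105*p(-4) = 324105*4 = 1296420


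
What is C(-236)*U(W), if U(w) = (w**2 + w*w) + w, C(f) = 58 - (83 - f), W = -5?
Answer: -11745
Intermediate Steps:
C(f) = -25 + f (C(f) = 58 + (-83 + f) = -25 + f)
U(w) = w + 2*w**2 (U(w) = (w**2 + w**2) + w = 2*w**2 + w = w + 2*w**2)
C(-236)*U(W) = (-25 - 236)*(-5*(1 + 2*(-5))) = -(-1305)*(1 - 10) = -(-1305)*(-9) = -261*45 = -11745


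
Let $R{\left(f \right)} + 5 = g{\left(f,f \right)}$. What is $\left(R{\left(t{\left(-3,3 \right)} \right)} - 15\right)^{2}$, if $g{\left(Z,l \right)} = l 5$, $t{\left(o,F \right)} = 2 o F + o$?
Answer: $15625$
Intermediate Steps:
$t{\left(o,F \right)} = o + 2 F o$ ($t{\left(o,F \right)} = 2 F o + o = o + 2 F o$)
$g{\left(Z,l \right)} = 5 l$
$R{\left(f \right)} = -5 + 5 f$
$\left(R{\left(t{\left(-3,3 \right)} \right)} - 15\right)^{2} = \left(\left(-5 + 5 \left(- 3 \left(1 + 2 \cdot 3\right)\right)\right) - 15\right)^{2} = \left(\left(-5 + 5 \left(- 3 \left(1 + 6\right)\right)\right) - 15\right)^{2} = \left(\left(-5 + 5 \left(\left(-3\right) 7\right)\right) - 15\right)^{2} = \left(\left(-5 + 5 \left(-21\right)\right) - 15\right)^{2} = \left(\left(-5 - 105\right) - 15\right)^{2} = \left(-110 - 15\right)^{2} = \left(-125\right)^{2} = 15625$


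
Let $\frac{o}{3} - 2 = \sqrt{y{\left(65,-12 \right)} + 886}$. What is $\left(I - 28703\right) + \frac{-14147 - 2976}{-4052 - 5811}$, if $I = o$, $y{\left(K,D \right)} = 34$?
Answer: $- \frac{283021388}{9863} + 6 \sqrt{230} \approx -28604.0$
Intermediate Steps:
$o = 6 + 6 \sqrt{230}$ ($o = 6 + 3 \sqrt{34 + 886} = 6 + 3 \sqrt{920} = 6 + 3 \cdot 2 \sqrt{230} = 6 + 6 \sqrt{230} \approx 96.995$)
$I = 6 + 6 \sqrt{230} \approx 96.995$
$\left(I - 28703\right) + \frac{-14147 - 2976}{-4052 - 5811} = \left(\left(6 + 6 \sqrt{230}\right) - 28703\right) + \frac{-14147 - 2976}{-4052 - 5811} = \left(-28697 + 6 \sqrt{230}\right) - \frac{17123}{-9863} = \left(-28697 + 6 \sqrt{230}\right) - - \frac{17123}{9863} = \left(-28697 + 6 \sqrt{230}\right) + \frac{17123}{9863} = - \frac{283021388}{9863} + 6 \sqrt{230}$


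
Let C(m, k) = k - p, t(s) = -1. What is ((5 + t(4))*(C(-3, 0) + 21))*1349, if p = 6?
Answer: 80940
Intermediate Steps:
C(m, k) = -6 + k (C(m, k) = k - 1*6 = k - 6 = -6 + k)
((5 + t(4))*(C(-3, 0) + 21))*1349 = ((5 - 1)*((-6 + 0) + 21))*1349 = (4*(-6 + 21))*1349 = (4*15)*1349 = 60*1349 = 80940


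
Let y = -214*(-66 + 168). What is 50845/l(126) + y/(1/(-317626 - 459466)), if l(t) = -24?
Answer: 407096689379/24 ≈ 1.6962e+10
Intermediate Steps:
y = -21828 (y = -214*102 = -21828)
50845/l(126) + y/(1/(-317626 - 459466)) = 50845/(-24) - 21828/(1/(-317626 - 459466)) = 50845*(-1/24) - 21828/(1/(-777092)) = -50845/24 - 21828/(-1/777092) = -50845/24 - 21828*(-777092) = -50845/24 + 16962364176 = 407096689379/24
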